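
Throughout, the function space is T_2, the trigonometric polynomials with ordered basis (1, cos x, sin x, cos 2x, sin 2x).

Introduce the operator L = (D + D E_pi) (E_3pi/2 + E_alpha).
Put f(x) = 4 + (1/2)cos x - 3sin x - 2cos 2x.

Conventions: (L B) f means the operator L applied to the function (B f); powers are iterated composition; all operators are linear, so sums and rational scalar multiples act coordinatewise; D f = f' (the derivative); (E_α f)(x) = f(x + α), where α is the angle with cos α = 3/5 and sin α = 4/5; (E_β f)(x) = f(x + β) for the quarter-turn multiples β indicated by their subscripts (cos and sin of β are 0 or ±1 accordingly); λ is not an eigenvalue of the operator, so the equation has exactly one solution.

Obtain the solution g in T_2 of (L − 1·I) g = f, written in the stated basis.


the image equals g(x) = -4 - (1/2)cos x + 3sin x + (242/1241)cos 2x + (256/1241)sin 2x

write g with unknown coordinates in the stated basis and equate coefficients in (L − 1·I) g = f
solving from the highest basis element down gives g = -4 - (1/2)cos x + 3sin x + (242/1241)cos 2x + (256/1241)sin 2x
check: L g = -(2240/1241)cos 2x + (256/1241)sin 2x
so L g − 1·g = 4 + (1/2)cos x - 3sin x - 2cos 2x = f ✓


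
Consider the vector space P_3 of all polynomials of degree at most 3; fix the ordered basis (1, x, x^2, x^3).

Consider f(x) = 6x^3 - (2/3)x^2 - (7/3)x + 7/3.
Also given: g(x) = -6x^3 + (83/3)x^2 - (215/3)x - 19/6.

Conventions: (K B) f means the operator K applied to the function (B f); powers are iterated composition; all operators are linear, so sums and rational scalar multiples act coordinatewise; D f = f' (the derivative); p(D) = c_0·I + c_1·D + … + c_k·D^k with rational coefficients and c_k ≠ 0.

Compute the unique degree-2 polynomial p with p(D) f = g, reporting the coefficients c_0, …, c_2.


D^0 f = 6x^3 - (2/3)x^2 - (7/3)x + 7/3
D^1 f = 18x^2 - (4/3)x - 7/3
D^2 f = 36x - 4/3
matching coefficients of g against c_0 f + c_1 Df + … from the top degree down determines the c_i
solution: c_0 = -1, c_1 = 3/2, c_2 = -2

p(D) = -I + (3/2)·D − 2·D^2, i.e. c_0 = -1, c_1 = 3/2, c_2 = -2


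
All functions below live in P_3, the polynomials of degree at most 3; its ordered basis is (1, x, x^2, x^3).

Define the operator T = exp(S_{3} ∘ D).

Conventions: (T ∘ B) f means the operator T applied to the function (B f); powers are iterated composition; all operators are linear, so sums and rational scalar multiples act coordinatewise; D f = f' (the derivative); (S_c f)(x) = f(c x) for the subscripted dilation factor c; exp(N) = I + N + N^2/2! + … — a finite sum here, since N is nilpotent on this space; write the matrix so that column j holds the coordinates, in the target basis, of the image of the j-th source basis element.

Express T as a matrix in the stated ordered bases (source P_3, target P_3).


the matrix is [[1, 1, 3, 27]; [0, 1, 6, 81]; [0, 0, 1, 27]; [0, 0, 0, 1]] (rows listed top to bottom)

image of 1: 1
image of x: x + 1
image of x^2: x^2 + 6x + 3
image of x^3: x^3 + 27x^2 + 81x + 27
each image's coordinates form column j of the matrix


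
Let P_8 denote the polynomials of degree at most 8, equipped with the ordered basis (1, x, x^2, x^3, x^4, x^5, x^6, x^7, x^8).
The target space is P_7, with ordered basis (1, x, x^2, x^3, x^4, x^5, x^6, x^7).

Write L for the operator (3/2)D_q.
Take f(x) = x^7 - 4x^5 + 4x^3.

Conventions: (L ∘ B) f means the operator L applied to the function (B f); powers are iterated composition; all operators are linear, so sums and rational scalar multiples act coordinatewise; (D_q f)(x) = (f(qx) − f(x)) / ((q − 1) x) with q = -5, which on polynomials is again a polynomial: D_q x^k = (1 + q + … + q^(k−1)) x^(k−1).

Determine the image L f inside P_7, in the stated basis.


D_q f = 13021x^6 - 2084x^4 + 84x^2
((3/2)D_q) f = (39063/2)x^6 - 3126x^4 + 126x^2

the image equals g(x) = (39063/2)x^6 - 3126x^4 + 126x^2


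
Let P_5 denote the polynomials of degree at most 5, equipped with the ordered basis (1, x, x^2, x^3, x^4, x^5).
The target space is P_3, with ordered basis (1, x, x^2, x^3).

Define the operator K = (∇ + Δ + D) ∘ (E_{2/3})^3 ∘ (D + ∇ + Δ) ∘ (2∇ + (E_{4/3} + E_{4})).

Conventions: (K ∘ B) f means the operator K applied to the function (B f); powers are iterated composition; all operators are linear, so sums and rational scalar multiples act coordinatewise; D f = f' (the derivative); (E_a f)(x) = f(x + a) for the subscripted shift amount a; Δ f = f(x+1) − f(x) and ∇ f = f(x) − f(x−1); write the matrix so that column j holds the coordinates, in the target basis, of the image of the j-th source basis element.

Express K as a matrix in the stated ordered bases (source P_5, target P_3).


the matrix is [[0, 0, 36, 612, 5832, 152360/3]; [0, 0, 0, 108, 2448, 29160]; [0, 0, 0, 0, 216, 6120]; [0, 0, 0, 0, 0, 360]] (rows listed top to bottom)

image of 1: 0
image of x: 0
image of x^2: 36
image of x^3: 108x + 612
image of x^4: 216x^2 + 2448x + 5832
image of x^5: 360x^3 + 6120x^2 + 29160x + 152360/3
each image's coordinates form column j of the matrix


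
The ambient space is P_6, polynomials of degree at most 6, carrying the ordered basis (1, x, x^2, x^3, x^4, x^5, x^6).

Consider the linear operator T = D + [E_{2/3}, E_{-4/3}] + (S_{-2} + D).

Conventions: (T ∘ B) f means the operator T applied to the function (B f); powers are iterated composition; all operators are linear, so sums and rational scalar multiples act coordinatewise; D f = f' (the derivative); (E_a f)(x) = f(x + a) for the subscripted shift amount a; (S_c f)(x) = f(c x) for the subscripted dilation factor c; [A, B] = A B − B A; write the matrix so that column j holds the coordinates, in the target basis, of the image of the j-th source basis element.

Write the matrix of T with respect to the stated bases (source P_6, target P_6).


image of 1: 1
image of x: -2x + 2
image of x^2: 4x^2 + 4x
image of x^3: -8x^3 + 6x^2
image of x^4: 16x^4 + 8x^3
image of x^5: -32x^5 + 10x^4
image of x^6: 64x^6 + 12x^5
each image's coordinates form column j of the matrix

the matrix is [[1, 2, 0, 0, 0, 0, 0]; [0, -2, 4, 0, 0, 0, 0]; [0, 0, 4, 6, 0, 0, 0]; [0, 0, 0, -8, 8, 0, 0]; [0, 0, 0, 0, 16, 10, 0]; [0, 0, 0, 0, 0, -32, 12]; [0, 0, 0, 0, 0, 0, 64]] (rows listed top to bottom)


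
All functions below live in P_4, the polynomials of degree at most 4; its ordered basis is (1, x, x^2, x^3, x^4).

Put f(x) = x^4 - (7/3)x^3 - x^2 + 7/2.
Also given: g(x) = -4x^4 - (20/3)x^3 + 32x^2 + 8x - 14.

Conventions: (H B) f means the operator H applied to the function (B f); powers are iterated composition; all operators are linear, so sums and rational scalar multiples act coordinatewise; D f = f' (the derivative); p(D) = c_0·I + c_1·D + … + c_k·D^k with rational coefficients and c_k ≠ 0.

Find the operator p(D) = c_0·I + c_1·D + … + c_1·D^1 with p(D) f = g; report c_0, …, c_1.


p(D) = -4·I − 4·D, i.e. c_0 = -4, c_1 = -4

D^0 f = x^4 - (7/3)x^3 - x^2 + 7/2
D^1 f = 4x^3 - 7x^2 - 2x
matching coefficients of g against c_0 f + c_1 Df + … from the top degree down determines the c_i
solution: c_0 = -4, c_1 = -4


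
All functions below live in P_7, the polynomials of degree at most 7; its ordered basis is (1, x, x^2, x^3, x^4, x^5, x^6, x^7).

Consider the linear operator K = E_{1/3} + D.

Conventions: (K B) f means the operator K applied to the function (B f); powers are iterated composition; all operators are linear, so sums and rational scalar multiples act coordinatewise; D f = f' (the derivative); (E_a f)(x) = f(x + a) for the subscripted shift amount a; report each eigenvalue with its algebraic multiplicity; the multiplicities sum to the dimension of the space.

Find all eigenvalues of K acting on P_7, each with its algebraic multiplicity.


λ = 1 (multiplicity 8)

image of 1: 1
image of x: x + 4/3
image of x^2: x^2 + (8/3)x + 1/9
image of x^3: x^3 + 4x^2 + (1/3)x + 1/27
image of x^4: x^4 + (16/3)x^3 + (2/3)x^2 + (4/27)x + 1/81
image of x^5: x^5 + (20/3)x^4 + (10/9)x^3 + (10/27)x^2 + (5/81)x + 1/243
image of x^6: x^6 + 8x^5 + (5/3)x^4 + (20/27)x^3 + (5/27)x^2 + (2/81)x + 1/729
image of x^7: x^7 + (28/3)x^6 + (7/3)x^5 + (35/27)x^4 + (35/81)x^3 + (7/81)x^2 + (7/729)x + 1/2187
the matrix is upper triangular; its diagonal is (1, 1, 1, 1, 1, 1, 1, 1)
for a triangular matrix the eigenvalues are the diagonal entries, with algebraic multiplicity their repetition count


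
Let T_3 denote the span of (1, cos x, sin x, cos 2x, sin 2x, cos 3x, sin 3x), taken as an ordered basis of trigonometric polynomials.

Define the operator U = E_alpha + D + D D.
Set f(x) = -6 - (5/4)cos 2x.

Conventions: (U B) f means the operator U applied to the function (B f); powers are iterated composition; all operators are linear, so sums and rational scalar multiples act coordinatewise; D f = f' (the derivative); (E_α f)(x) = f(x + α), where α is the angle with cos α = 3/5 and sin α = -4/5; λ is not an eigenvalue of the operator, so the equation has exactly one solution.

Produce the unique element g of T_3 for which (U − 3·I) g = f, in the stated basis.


write g with unknown coordinates in the stated basis and equate coefficients in (U − 3·I) g = f
solving from the highest basis element down gives g = 3 + (35/208)cos 2x - (5/208)sin 2x
check: U g = 3 - (155/208)cos 2x - (15/208)sin 2x
so U g − 3·g = -6 - (5/4)cos 2x = f ✓

g(x) = 3 + (35/208)cos 2x - (5/208)sin 2x


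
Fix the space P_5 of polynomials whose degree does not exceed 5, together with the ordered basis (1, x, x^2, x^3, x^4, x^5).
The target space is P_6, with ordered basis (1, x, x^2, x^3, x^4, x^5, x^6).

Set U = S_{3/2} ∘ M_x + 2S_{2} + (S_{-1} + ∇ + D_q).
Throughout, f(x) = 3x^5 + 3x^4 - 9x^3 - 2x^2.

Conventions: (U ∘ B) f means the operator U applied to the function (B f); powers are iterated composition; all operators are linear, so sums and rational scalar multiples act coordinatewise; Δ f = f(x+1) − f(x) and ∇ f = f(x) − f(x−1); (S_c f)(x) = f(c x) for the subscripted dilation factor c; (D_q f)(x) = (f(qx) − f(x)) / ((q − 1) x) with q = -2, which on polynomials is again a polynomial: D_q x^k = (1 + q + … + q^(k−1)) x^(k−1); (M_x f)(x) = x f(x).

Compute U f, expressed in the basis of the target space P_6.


M_x f = 3x^6 + 3x^5 - 9x^4 - 2x^3
S_{3/2} M_x f = (2187/64)x^6 + (729/32)x^5 - (729/16)x^4 - (27/4)x^3
S_{2} f = 96x^5 + 48x^4 - 72x^3 - 8x^2
(2S_{2}) f = 192x^5 + 96x^4 - 144x^3 - 16x^2
S_{-1} f = -3x^5 + 3x^4 + 9x^3 - 2x^2
∇ f = 15x^4 - 18x^3 - 15x^2 + 20x - 7
D_q f = 33x^4 - 15x^3 - 27x^2 + 2x
(S_{-1} + ∇ + D_q) f = -3x^5 + 51x^4 - 24x^3 - 44x^2 + 22x - 7
(S_{3/2} ∘ M_x + 2S_{2} + (S_{-1} + ∇ + D_q)) f = (2187/64)x^6 + (6777/32)x^5 + (1623/16)x^4 - (699/4)x^3 - 60x^2 + 22x - 7

the image equals g(x) = (2187/64)x^6 + (6777/32)x^5 + (1623/16)x^4 - (699/4)x^3 - 60x^2 + 22x - 7


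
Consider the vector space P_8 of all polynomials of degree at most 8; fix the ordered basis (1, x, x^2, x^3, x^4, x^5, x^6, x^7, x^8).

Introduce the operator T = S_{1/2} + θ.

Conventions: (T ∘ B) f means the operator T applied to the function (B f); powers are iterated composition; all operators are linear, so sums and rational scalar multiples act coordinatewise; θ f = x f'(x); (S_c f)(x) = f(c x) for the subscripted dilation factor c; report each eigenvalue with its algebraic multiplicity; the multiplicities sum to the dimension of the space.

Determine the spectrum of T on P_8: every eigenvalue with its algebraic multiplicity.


image of 1: 1
image of x: (3/2)x
image of x^2: (9/4)x^2
image of x^3: (25/8)x^3
image of x^4: (65/16)x^4
image of x^5: (161/32)x^5
image of x^6: (385/64)x^6
image of x^7: (897/128)x^7
image of x^8: (2049/256)x^8
the matrix is upper triangular; its diagonal is (1, 3/2, 9/4, 25/8, 65/16, 161/32, 385/64, 897/128, 2049/256)
for a triangular matrix the eigenvalues are the diagonal entries, with algebraic multiplicity their repetition count

λ = 1 (multiplicity 1), λ = 3/2 (multiplicity 1), λ = 9/4 (multiplicity 1), λ = 25/8 (multiplicity 1), λ = 65/16 (multiplicity 1), λ = 161/32 (multiplicity 1), λ = 385/64 (multiplicity 1), λ = 897/128 (multiplicity 1), λ = 2049/256 (multiplicity 1)


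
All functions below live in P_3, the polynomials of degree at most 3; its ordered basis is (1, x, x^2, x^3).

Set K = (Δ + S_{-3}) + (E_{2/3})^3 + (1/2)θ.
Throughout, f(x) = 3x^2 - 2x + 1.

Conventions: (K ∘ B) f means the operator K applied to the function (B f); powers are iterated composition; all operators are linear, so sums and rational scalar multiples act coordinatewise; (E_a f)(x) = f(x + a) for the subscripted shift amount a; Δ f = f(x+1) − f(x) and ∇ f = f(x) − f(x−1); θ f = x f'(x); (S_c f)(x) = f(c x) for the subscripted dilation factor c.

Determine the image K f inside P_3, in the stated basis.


Δ f = 6x + 1
S_{-3} f = 27x^2 + 6x + 1
(Δ + S_{-3}) f = 27x^2 + 12x + 2
E_{2/3} f = 3x^2 + 2x + 1
E_{2/3} E_{2/3} f = 3x^2 + 6x + 11/3
E_{2/3} E_{2/3} E_{2/3} f = 3x^2 + 10x + 9
θ f = 6x^2 - 2x
((1/2)θ) f = 3x^2 - x
((Δ + S_{-3}) + (E_{2/3})^3 + (1/2)θ) f = 33x^2 + 21x + 11

g(x) = 33x^2 + 21x + 11


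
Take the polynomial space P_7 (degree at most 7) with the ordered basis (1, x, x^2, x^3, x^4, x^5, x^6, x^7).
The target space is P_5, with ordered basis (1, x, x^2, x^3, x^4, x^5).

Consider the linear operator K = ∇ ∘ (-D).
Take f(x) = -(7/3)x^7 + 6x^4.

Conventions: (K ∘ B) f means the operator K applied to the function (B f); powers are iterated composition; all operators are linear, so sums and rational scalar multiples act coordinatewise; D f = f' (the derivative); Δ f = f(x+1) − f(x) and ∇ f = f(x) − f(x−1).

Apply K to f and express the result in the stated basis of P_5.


g(x) = 98x^5 - 245x^4 + (980/3)x^3 - 317x^2 + 170x - 121/3

D f = -(49/3)x^6 + 24x^3
(-D) f = (49/3)x^6 - 24x^3
∇ (-D) f = 98x^5 - 245x^4 + (980/3)x^3 - 317x^2 + 170x - 121/3


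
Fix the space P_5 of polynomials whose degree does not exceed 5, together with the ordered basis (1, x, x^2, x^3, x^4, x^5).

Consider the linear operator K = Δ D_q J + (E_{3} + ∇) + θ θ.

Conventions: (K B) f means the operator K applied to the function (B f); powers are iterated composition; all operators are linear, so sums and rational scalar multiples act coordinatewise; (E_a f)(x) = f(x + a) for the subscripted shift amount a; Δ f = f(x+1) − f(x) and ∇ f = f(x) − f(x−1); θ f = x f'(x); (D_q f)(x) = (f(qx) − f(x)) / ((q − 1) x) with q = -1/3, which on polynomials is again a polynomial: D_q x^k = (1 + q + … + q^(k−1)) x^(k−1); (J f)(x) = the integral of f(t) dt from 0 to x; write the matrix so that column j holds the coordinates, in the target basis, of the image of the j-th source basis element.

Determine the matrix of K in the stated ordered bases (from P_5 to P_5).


image of 1: 1
image of x: 2x + 13/3
image of x^2: 5x^2 + (230/27)x + 223/27
image of x^3: 10x^3 + (113/9)x^2 + (221/9)x + 761/27
image of x^4: 17x^4 + (6724/405)x^3 + (6602/135)x^2 + (45604/405)x + 32461/405
image of x^5: 26x^5 + (15035/729)x^4 + (59230/729)x^3 + (205030/729)x^2 + (292055/729)x + 177967/729
each image's coordinates form column j of the matrix

the matrix is [[1, 13/3, 223/27, 761/27, 32461/405, 177967/729]; [0, 2, 230/27, 221/9, 45604/405, 292055/729]; [0, 0, 5, 113/9, 6602/135, 205030/729]; [0, 0, 0, 10, 6724/405, 59230/729]; [0, 0, 0, 0, 17, 15035/729]; [0, 0, 0, 0, 0, 26]] (rows listed top to bottom)


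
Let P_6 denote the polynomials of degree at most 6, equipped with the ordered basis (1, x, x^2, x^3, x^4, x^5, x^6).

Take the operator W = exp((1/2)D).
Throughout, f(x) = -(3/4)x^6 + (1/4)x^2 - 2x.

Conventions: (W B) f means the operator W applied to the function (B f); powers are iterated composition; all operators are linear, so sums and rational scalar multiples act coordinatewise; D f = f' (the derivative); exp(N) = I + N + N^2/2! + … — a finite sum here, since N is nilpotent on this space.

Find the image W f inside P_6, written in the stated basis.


the result is g(x) = -(3/4)x^6 - (9/4)x^5 - (45/16)x^4 - (15/8)x^3 - (29/64)x^2 - (121/64)x - 243/256

order-1 term: -(9/4)x^5 + (1/4)x - 1
order-2 term: -(45/16)x^4 + 1/16
order-3 term: -(15/8)x^3
order-4 term: -(45/64)x^2
order-5 term: -(9/64)x
order-6 term: -3/256
the series for exp((1/2)D) f terminates at order 6
exp((1/2)D) f = -(3/4)x^6 - (9/4)x^5 - (45/16)x^4 - (15/8)x^3 - (29/64)x^2 - (121/64)x - 243/256


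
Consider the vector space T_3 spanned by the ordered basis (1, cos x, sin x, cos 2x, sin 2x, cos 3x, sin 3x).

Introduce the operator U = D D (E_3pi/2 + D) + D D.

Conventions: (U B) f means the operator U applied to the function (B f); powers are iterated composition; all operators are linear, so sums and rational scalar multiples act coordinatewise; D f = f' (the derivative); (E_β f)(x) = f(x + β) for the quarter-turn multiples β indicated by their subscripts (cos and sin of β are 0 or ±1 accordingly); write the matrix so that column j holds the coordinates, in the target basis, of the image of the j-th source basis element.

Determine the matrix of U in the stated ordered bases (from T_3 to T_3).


the matrix is [[0, 0, 0, 0, 0, 0, 0]; [0, -1, 0, 0, 0, 0, 0]; [0, 0, -1, 0, 0, 0, 0]; [0, 0, 0, 0, -8, 0, 0]; [0, 0, 0, 8, 0, 0, 0]; [0, 0, 0, 0, 0, -9, -36]; [0, 0, 0, 0, 0, 36, -9]] (rows listed top to bottom)

image of 1: 0
image of cos x: -cos x
image of sin x: -sin x
image of cos 2x: 8sin 2x
image of sin 2x: -8cos 2x
image of cos 3x: -9cos 3x + 36sin 3x
image of sin 3x: -36cos 3x - 9sin 3x
each image's coordinates form column j of the matrix


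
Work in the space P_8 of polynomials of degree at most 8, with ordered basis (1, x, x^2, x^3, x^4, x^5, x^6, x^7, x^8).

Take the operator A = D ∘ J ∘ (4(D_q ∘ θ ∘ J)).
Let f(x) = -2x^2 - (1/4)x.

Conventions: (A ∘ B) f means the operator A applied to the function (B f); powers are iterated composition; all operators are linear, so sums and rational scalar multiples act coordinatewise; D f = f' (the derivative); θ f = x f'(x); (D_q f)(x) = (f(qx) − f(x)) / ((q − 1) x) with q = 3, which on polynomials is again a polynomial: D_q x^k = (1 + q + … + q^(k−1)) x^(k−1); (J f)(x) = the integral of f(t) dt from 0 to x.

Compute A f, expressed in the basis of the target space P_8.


g(x) = -104x^2 - 4x

J f = -(2/3)x^3 - (1/8)x^2
θ J f = -2x^3 - (1/4)x^2
D_q θ J f = -26x^2 - x
(4(D_q ∘ θ ∘ J)) f = -104x^2 - 4x
J (4(D_q ∘ θ ∘ J)) f = -(104/3)x^3 - 2x^2
D J (4(D_q ∘ θ ∘ J)) f = -104x^2 - 4x


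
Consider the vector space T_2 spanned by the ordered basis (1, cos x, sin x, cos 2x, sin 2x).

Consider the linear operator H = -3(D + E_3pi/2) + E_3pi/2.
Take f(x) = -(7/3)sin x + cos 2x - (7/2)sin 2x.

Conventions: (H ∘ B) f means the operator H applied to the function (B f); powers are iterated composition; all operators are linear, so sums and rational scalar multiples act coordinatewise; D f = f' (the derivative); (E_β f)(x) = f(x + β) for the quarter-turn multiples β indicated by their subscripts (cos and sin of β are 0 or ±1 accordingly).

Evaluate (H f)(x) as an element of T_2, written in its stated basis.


g(x) = (7/3)cos x + 23cos 2x - sin 2x

D f = -(7/3)cos x - 7cos 2x - 2sin 2x
E_3pi/2 f = (7/3)cos x - cos 2x + (7/2)sin 2x
(D + E_3pi/2) f = -8cos 2x + (3/2)sin 2x
(-3(D + E_3pi/2)) f = 24cos 2x - (9/2)sin 2x
E_3pi/2 f = (7/3)cos x - cos 2x + (7/2)sin 2x
(-3(D + E_3pi/2) + E_3pi/2) f = (7/3)cos x + 23cos 2x - sin 2x


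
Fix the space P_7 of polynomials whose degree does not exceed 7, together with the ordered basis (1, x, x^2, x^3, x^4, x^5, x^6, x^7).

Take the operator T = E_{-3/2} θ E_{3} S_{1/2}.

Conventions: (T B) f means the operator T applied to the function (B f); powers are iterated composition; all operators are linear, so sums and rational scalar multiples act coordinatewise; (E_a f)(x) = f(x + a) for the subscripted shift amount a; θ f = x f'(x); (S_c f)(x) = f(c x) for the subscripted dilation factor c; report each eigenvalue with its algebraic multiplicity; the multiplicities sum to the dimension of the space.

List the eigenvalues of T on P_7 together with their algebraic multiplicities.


image of 1: 0
image of x: (1/2)x - 3/4
image of x^2: (1/2)x^2 - 9/8
image of x^3: (3/8)x^3 + (9/16)x^2 - (27/32)x - 81/64
image of x^4: (1/4)x^4 + (3/4)x^3 - (27/16)x - 81/64
image of x^5: (5/32)x^5 + (45/64)x^4 + (45/64)x^3 - (135/128)x^2 - (1215/512)x - 1215/1024
image of x^6: (3/32)x^6 + (9/16)x^5 + (135/128)x^4 - (1215/512)x^2 - (729/256)x - 2187/2048
image of x^7: (7/128)x^7 + (105/256)x^6 + (567/512)x^5 + (945/1024)x^4 - (2835/2048)x^3 - (15309/4096)x^2 - (25515/8192)x - 15309/16384
the matrix is upper triangular; its diagonal is (0, 1/2, 1/2, 3/8, 1/4, 5/32, 3/32, 7/128)
for a triangular matrix the eigenvalues are the diagonal entries, with algebraic multiplicity their repetition count

λ = 0 (multiplicity 1), λ = 7/128 (multiplicity 1), λ = 3/32 (multiplicity 1), λ = 5/32 (multiplicity 1), λ = 1/4 (multiplicity 1), λ = 3/8 (multiplicity 1), λ = 1/2 (multiplicity 2)


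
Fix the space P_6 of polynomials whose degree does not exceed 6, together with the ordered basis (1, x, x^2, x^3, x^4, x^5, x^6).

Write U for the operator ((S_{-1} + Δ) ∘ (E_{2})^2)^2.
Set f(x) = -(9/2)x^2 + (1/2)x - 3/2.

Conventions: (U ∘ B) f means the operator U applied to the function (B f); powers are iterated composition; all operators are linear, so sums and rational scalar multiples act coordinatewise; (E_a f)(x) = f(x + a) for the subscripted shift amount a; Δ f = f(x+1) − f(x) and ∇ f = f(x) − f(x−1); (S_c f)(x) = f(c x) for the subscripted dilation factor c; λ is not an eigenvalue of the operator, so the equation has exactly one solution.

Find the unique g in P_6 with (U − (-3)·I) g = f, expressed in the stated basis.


write g with unknown coordinates in the stated basis and equate coefficients in (U − (-3)·I) g = f
solving from the highest basis element down gives g = -(9/8)x^2 + (1/8)x + 21/4
check: U g = -(9/8)x^2 + (1/8)x - 69/4
so U g − (-3)·g = -(9/2)x^2 + (1/2)x - 3/2 = f ✓

g(x) = -(9/8)x^2 + (1/8)x + 21/4


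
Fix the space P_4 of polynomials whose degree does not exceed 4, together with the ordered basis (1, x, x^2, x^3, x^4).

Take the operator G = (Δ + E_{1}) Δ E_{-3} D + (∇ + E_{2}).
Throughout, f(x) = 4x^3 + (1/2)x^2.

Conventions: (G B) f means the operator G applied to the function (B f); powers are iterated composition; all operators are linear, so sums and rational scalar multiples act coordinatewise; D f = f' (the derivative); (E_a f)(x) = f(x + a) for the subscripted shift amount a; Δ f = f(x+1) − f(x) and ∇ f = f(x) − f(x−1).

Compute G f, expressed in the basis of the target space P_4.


the image equals g(x) = 4x^3 + (73/2)x^2 + 63x + 53/2

D f = 12x^2 + x
E_{-3} D f = 12x^2 - 71x + 105
Δ E_{-3} D f = 24x - 59
Δ (Δ E_{-3} D) f = 24
E_{1} (Δ E_{-3} D) f = 24x - 35
(Δ + E_{1}) (Δ E_{-3} D) f = 24x - 11
∇ f = 12x^2 - 11x + 7/2
E_{2} f = 4x^3 + (49/2)x^2 + 50x + 34
(∇ + E_{2}) f = 4x^3 + (73/2)x^2 + 39x + 75/2
((Δ + E_{1}) Δ E_{-3} D + (∇ + E_{2})) f = 4x^3 + (73/2)x^2 + 63x + 53/2


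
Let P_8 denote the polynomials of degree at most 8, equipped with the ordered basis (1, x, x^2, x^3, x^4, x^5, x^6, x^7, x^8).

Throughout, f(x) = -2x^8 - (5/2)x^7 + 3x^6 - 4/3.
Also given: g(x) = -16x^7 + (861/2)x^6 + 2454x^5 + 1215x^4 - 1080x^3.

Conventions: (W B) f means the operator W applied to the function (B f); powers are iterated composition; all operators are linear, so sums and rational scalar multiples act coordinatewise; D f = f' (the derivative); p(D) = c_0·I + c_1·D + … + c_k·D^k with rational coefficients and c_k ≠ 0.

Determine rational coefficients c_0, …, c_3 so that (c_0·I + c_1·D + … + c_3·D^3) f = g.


D^0 f = -2x^8 - (5/2)x^7 + 3x^6 - 4/3
D^1 f = -16x^7 - (35/2)x^6 + 18x^5
D^2 f = -112x^6 - 105x^5 + 90x^4
D^3 f = -672x^5 - 525x^4 + 360x^3
matching coefficients of g against c_0 f + c_1 Df + … from the top degree down determines the c_i
solution: c_0 = 0, c_1 = 1, c_2 = -4, c_3 = -3

c_0 = 0, c_1 = 1, c_2 = -4, c_3 = -3


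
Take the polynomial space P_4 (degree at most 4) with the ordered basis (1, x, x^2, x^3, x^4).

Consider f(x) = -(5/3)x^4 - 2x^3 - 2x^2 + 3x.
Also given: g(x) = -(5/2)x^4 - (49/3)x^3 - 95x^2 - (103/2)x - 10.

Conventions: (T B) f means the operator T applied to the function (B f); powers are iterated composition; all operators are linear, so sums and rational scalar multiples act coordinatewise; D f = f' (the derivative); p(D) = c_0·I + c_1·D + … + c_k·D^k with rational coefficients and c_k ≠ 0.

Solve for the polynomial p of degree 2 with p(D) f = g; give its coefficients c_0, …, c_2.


D^0 f = -(5/3)x^4 - 2x^3 - 2x^2 + 3x
D^1 f = -(20/3)x^3 - 6x^2 - 4x + 3
D^2 f = -20x^2 - 12x - 4
matching coefficients of g against c_0 f + c_1 Df + … from the top degree down determines the c_i
solution: c_0 = 3/2, c_1 = 2, c_2 = 4

p(D) = (3/2)·I + 2·D + 4·D^2, i.e. c_0 = 3/2, c_1 = 2, c_2 = 4


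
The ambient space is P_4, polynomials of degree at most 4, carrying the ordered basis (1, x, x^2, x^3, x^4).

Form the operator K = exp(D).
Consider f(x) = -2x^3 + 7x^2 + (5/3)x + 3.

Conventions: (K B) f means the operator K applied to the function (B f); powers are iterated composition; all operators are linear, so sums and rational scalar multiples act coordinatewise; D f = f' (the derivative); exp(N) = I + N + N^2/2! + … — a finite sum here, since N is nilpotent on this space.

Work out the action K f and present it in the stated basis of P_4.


the image equals g(x) = -2x^3 + x^2 + (29/3)x + 29/3

order-1 term: -6x^2 + 14x + 5/3
order-2 term: -6x + 7
order-3 term: -2
the series for exp(D) f terminates at order 3
exp(D) f = -2x^3 + x^2 + (29/3)x + 29/3


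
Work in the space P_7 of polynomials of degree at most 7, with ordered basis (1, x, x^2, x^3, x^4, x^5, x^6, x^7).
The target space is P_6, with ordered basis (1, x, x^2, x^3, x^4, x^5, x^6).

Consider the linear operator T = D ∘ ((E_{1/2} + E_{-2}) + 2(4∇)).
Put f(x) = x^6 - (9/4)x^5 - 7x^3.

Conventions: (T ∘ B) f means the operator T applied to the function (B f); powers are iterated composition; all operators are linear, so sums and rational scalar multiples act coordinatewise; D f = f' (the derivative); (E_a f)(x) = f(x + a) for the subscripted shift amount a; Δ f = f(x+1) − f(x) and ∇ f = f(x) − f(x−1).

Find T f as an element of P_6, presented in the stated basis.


the result is g(x) = 12x^5 + (345/2)x^4 - (1035/2)x^3 + (1749/8)x^2 - (147/4)x - 9969/64

E_{1/2} f = x^6 + (3/4)x^5 - (15/8)x^4 - (81/8)x^3 - (99/8)x^2 - (369/64)x - 119/128
E_{-2} f = x^6 - (57/4)x^5 + (165/2)x^4 - 257x^3 + 462x^2 - 456x + 192
(E_{1/2} + E_{-2}) f = 2x^6 - (27/2)x^5 + (645/8)x^4 - (2137/8)x^3 + (3597/8)x^2 - (29553/64)x + 24457/128
∇ f = 6x^5 - (105/4)x^4 + (85/2)x^3 - (117/2)x^2 + (153/4)x - 41/4
(4∇) f = 24x^5 - 105x^4 + 170x^3 - 234x^2 + 153x - 41
(2(4∇)) f = 48x^5 - 210x^4 + 340x^3 - 468x^2 + 306x - 82
((E_{1/2} + E_{-2}) + 2(4∇)) f = 2x^6 + (69/2)x^5 - (1035/8)x^4 + (583/8)x^3 - (147/8)x^2 - (9969/64)x + 13961/128
D ((E_{1/2} + E_{-2}) + 2(4∇)) f = 12x^5 + (345/2)x^4 - (1035/2)x^3 + (1749/8)x^2 - (147/4)x - 9969/64


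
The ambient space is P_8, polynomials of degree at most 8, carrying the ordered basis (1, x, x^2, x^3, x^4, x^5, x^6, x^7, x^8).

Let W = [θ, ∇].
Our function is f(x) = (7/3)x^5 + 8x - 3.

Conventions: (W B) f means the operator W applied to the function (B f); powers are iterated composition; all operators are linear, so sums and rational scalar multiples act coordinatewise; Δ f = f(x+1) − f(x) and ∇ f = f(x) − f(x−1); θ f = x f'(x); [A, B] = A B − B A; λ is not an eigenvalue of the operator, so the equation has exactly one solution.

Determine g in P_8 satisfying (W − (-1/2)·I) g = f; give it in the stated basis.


write g with unknown coordinates in the stated basis and equate coefficients in (W − (-1/2)·I) g = f
solving from the highest basis element down gives g = (14/3)x^5 + (140/3)x^4 + (560/3)x^3 + 280x^2 - (512/3)x - 674
check: W g = -(70/3)x^4 - (280/3)x^3 - 140x^2 + (280/3)x + 334
so W g − (-1/2)·g = (7/3)x^5 + 8x - 3 = f ✓

the image equals g(x) = (14/3)x^5 + (140/3)x^4 + (560/3)x^3 + 280x^2 - (512/3)x - 674


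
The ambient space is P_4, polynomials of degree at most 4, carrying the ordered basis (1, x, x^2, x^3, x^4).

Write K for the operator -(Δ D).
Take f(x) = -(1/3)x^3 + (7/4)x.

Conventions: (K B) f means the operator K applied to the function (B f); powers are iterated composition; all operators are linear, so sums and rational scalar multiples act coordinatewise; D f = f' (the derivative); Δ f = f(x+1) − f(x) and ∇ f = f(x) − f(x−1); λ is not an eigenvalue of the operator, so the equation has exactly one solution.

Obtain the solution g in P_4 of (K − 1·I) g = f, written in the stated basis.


write g with unknown coordinates in the stated basis and equate coefficients in (K − 1·I) g = f
solving from the highest basis element down gives g = (1/3)x^3 - (15/4)x - 1
check: K g = -2x - 1
so K g − 1·g = -(1/3)x^3 + (7/4)x = f ✓

the image equals g(x) = (1/3)x^3 - (15/4)x - 1


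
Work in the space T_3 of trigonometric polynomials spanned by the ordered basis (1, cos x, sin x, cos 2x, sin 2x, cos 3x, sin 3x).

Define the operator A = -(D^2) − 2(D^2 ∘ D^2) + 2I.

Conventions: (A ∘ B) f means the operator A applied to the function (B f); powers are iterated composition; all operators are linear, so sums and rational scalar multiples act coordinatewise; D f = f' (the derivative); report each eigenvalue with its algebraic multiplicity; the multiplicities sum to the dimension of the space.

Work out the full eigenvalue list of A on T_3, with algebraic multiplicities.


λ = -151 (multiplicity 2), λ = -26 (multiplicity 2), λ = 1 (multiplicity 2), λ = 2 (multiplicity 1)

image of 1: 2
image of cos x: cos x
image of sin x: sin x
image of cos 2x: -26cos 2x
image of sin 2x: -26sin 2x
image of cos 3x: -151cos 3x
image of sin 3x: -151sin 3x
the matrix is diagonal; its diagonal is (2, 1, 1, -26, -26, -151, -151)
for a triangular matrix the eigenvalues are the diagonal entries, with algebraic multiplicity their repetition count


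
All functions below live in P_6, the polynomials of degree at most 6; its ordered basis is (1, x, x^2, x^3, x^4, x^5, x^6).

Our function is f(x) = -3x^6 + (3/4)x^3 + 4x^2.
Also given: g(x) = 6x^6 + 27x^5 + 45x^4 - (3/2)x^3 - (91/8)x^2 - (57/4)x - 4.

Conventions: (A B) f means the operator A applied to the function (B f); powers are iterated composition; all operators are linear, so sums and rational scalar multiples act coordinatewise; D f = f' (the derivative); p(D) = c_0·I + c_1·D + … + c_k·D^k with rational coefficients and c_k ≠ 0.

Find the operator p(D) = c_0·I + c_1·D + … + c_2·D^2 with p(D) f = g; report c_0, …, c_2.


p(D) = -2·I − (3/2)·D − (1/2)·D^2, i.e. c_0 = -2, c_1 = -3/2, c_2 = -1/2

D^0 f = -3x^6 + (3/4)x^3 + 4x^2
D^1 f = -18x^5 + (9/4)x^2 + 8x
D^2 f = -90x^4 + (9/2)x + 8
matching coefficients of g against c_0 f + c_1 Df + … from the top degree down determines the c_i
solution: c_0 = -2, c_1 = -3/2, c_2 = -1/2


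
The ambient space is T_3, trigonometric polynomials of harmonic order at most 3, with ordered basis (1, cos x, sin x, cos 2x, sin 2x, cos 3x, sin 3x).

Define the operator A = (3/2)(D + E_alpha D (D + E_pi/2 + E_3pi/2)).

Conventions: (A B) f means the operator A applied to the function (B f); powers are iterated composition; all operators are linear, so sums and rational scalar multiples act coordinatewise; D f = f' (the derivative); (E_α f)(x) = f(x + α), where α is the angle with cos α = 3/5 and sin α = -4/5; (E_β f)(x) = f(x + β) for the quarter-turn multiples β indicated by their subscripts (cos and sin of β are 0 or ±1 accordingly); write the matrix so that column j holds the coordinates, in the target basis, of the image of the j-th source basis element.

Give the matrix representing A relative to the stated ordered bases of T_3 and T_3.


the matrix is [[0, 0, 0, 0, 0, 0, 0]; [0, -9/10, 27/10, 0, 0, 0, 0]; [0, -27/10, -9/10, 0, 0, 0, 0]; [0, 0, 0, -102/25, 261/25, 0, 0]; [0, 0, 0, -261/25, -102/25, 0, 0]; [0, 0, 0, 0, 0, 3159/250, 2313/250]; [0, 0, 0, 0, 0, -2313/250, 3159/250]] (rows listed top to bottom)

image of 1: 0
image of cos x: -(9/10)cos x - (27/10)sin x
image of sin x: (27/10)cos x - (9/10)sin x
image of cos 2x: -(102/25)cos 2x - (261/25)sin 2x
image of sin 2x: (261/25)cos 2x - (102/25)sin 2x
image of cos 3x: (3159/250)cos 3x - (2313/250)sin 3x
image of sin 3x: (2313/250)cos 3x + (3159/250)sin 3x
each image's coordinates form column j of the matrix


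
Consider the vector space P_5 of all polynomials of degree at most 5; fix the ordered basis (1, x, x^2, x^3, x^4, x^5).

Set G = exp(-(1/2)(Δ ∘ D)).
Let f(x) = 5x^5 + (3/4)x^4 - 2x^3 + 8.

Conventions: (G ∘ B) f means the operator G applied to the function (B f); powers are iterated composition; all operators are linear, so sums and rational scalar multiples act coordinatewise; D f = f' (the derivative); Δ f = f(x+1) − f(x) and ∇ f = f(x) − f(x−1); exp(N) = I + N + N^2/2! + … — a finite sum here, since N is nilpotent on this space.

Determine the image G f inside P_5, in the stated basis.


order-1 term: -50x^3 - (159/2)x^2 - (97/2)x - 11
order-2 term: 75x + 309/4
the series for exp(-(1/2)(Δ ∘ D)) f terminates at order 2
exp(-(1/2)(Δ ∘ D)) f = 5x^5 + (3/4)x^4 - 52x^3 - (159/2)x^2 + (53/2)x + 297/4

the image equals g(x) = 5x^5 + (3/4)x^4 - 52x^3 - (159/2)x^2 + (53/2)x + 297/4


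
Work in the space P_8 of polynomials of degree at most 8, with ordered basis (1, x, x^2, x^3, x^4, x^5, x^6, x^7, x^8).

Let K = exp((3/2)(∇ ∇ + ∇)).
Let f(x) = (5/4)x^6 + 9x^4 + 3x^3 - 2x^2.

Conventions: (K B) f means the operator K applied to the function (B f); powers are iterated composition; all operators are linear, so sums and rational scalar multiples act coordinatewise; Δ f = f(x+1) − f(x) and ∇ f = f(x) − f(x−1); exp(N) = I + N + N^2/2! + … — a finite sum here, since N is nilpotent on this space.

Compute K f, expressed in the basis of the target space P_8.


g(x) = (5/4)x^6 + (45/4)x^5 + (1269/16)x^4 + (981/8)x^3 + (21571/64)x^2 - (25611/64)x + 93411/256

order-1 term: (45/4)x^5 + (225/8)x^4 - (267/2)x^3 + (3681/8)x^2 - (2355/4)x + 2115/8
order-2 term: (675/16)x^4 + (675/4)x^3 - (9531/16)x^2 + (4131/8)x + 6939/16
order-3 term: (675/8)x^3 + (6075/16)x^2 - (12231/16)x - 2997/16
order-4 term: (6075/64)x^2 + (6075/16)x - 19359/64
order-5 term: (3645/64)x + 18225/128
order-6 term: 3645/256
the series for exp((3/2)(∇ ∇ + ∇)) f terminates at order 6
exp((3/2)(∇ ∇ + ∇)) f = (5/4)x^6 + (45/4)x^5 + (1269/16)x^4 + (981/8)x^3 + (21571/64)x^2 - (25611/64)x + 93411/256


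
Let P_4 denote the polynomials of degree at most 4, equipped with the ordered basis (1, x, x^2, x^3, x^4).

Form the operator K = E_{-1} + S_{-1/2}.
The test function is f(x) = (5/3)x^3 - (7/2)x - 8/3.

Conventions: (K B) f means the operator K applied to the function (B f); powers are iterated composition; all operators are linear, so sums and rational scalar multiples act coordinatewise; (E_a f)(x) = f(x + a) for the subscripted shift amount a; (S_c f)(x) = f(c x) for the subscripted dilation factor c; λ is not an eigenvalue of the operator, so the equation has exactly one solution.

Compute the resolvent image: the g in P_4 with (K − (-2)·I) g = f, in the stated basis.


g(x) = (40/69)x^3 + (160/299)x^2 - (2493/1495)x - 6413/5980

write g with unknown coordinates in the stated basis and equate coefficients in (K − (-2)·I) g = f
solving from the highest basis element down gives g = (40/69)x^3 + (160/299)x^2 - (2493/1495)x - 6413/5980
check: K g = (35/69)x^3 - (320/299)x^2 - (493/2990)x - 4681/8970
so K g − (-2)·g = (5/3)x^3 - (7/2)x - 8/3 = f ✓


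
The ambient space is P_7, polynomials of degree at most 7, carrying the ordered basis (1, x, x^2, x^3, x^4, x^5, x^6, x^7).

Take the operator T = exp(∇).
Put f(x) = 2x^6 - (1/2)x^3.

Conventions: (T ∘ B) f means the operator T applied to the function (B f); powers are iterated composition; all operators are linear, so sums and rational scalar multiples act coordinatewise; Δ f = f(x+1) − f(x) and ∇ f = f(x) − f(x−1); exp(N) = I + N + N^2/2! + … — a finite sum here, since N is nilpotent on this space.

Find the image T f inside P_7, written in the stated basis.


order-1 term: 12x^5 - 30x^4 + 40x^3 - (63/2)x^2 + (27/2)x - 5/2
order-2 term: 30x^4 - 120x^3 + 210x^2 - (363/2)x + 127/2
order-3 term: 40x^3 - 180x^2 + 300x - 361/2
order-4 term: 30x^2 - 120x + 130
order-5 term: 12x - 30
order-6 term: 2
the series for exp(∇) f terminates at order 6
exp(∇) f = 2x^6 + 12x^5 - (81/2)x^3 + (57/2)x^2 + 24x - 35/2

the result is g(x) = 2x^6 + 12x^5 - (81/2)x^3 + (57/2)x^2 + 24x - 35/2


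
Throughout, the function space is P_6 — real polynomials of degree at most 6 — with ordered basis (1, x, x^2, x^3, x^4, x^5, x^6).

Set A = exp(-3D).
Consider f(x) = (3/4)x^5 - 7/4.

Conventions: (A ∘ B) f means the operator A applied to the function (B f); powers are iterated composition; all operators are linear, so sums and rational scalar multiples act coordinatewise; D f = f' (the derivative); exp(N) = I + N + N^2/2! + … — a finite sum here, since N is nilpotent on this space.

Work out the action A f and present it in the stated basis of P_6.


the image equals g(x) = (3/4)x^5 - (45/4)x^4 + (135/2)x^3 - (405/2)x^2 + (1215/4)x - 184

order-1 term: -(45/4)x^4
order-2 term: (135/2)x^3
order-3 term: -(405/2)x^2
order-4 term: (1215/4)x
order-5 term: -729/4
the series for exp(-3D) f terminates at order 5
exp(-3D) f = (3/4)x^5 - (45/4)x^4 + (135/2)x^3 - (405/2)x^2 + (1215/4)x - 184


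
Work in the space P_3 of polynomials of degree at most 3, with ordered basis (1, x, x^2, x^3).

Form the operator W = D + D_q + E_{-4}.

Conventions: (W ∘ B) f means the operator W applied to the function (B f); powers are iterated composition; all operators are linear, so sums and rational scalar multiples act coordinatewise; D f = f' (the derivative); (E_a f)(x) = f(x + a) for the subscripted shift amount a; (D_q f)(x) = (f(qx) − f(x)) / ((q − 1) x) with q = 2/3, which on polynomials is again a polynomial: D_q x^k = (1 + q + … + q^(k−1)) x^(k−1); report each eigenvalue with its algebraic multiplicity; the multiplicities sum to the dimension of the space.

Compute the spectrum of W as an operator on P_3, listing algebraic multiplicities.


image of 1: 1
image of x: x - 2
image of x^2: x^2 - (13/3)x + 16
image of x^3: x^3 - (62/9)x^2 + 48x - 64
the matrix is upper triangular; its diagonal is (1, 1, 1, 1)
for a triangular matrix the eigenvalues are the diagonal entries, with algebraic multiplicity their repetition count

λ = 1 (multiplicity 4)


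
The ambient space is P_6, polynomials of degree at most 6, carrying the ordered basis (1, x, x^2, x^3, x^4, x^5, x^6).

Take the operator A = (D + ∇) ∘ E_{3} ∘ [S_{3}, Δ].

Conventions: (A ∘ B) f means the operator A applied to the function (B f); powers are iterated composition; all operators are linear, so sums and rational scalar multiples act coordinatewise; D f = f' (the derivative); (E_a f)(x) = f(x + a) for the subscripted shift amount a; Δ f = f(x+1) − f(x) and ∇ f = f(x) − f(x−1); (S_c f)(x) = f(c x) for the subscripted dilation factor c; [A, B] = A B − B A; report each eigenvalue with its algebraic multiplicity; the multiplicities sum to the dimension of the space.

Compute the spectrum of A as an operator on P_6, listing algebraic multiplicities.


image of 1: 0
image of x: 0
image of x^2: -24
image of x^3: -216x - 738
image of x^4: -1296x^2 - 8856x - 15312
image of x^5: -6480x^3 - 66420x^2 - 229680x - 267630
image of x^6: -29160x^4 - 398520x^3 - 2067120x^2 - 4817340x - 4251168
the matrix is upper triangular; its diagonal is (0, 0, 0, 0, 0, 0, 0)
for a triangular matrix the eigenvalues are the diagonal entries, with algebraic multiplicity their repetition count

λ = 0 (multiplicity 7)


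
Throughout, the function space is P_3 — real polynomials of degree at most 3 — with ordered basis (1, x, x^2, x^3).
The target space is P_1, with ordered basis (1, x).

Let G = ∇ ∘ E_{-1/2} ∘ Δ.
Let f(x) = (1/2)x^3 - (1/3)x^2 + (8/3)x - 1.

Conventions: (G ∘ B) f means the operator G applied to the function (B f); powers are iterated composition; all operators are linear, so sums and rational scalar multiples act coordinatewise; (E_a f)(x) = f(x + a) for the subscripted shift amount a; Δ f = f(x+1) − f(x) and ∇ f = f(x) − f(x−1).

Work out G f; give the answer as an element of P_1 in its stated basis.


g(x) = 3x - 13/6

Δ f = (3/2)x^2 + (5/6)x + 17/6
E_{-1/2} Δ f = (3/2)x^2 - (2/3)x + 67/24
∇ E_{-1/2} Δ f = 3x - 13/6
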